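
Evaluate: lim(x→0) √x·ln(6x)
This is a 0·∞ indeterminate form.

Rewrite 0·∞ as a quotient (0/0 or ∞/∞ form), then apply L'Hôpital's rule:
  lim(x→0) √x·ln(6x) = 0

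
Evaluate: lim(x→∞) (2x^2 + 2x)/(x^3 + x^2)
This is an ∞/∞ indeterminate form.

Apply L'Hôpital's rule: differentiate numerator and denominator separately.
  f(x) = 2·x^2 + 2·x   ⇒   f'(x) = 4·x + 2
  g(x) = x^3 + x^2   ⇒   g'(x) = 3·x^2 + 2·x
  lim(x→∞) f'(x)/g'(x) = lim(x→∞) (4·x + 2)/(3·x^2 + 2·x)
  = 0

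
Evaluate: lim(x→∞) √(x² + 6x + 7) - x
This is an ∞-∞ indeterminate form.

Combine fractions or rationalize to convert ∞-∞ to 0/0 form:
  lim(x→∞) √(x² + 6x + 7) - x = 3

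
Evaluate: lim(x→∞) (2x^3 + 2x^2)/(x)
This is an ∞/∞ indeterminate form.

Apply L'Hôpital's rule: differentiate numerator and denominator separately.
  f(x) = 2·x^3 + 2·x^2   ⇒   f'(x) = 6·x^2 + 4·x
  g(x) = x   ⇒   g'(x) = 1
  lim(x→∞) f'(x)/g'(x) = lim(x→∞) (6·x^2 + 4·x)/(1)
  = ∞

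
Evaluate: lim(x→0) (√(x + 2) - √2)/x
This is a standard limit.

Factor or rationalize the expression:
  lim(x→0) (√(x + 2) - √2)/x = sqrt(2)/4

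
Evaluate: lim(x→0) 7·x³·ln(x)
This is a 0·∞ indeterminate form.

Rewrite 0·∞ as a quotient (0/0 or ∞/∞ form), then apply L'Hôpital's rule:
  lim(x→0) 7·x³·ln(x) = 0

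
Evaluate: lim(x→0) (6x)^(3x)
This is an exponential indeterminate form.

For exponential indeterminate forms, take the natural log:
  Let L = lim(x→0) (6x)^(3x)
  Then ln(L) = lim(x→0) [exponent × ln(base)]
  Evaluate using L'Hôpital or standard limits, then exponentiate.
  L = 1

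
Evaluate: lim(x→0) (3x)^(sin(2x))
This is an exponential indeterminate form.

For exponential indeterminate forms, take the natural log:
  Let L = lim(x→0) (3x)^(sin(2x))
  Then ln(L) = lim(x→0) [exponent × ln(base)]
  Evaluate using L'Hôpital or standard limits, then exponentiate.
  L = 1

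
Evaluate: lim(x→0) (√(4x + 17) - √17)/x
This is a standard limit.

Factor or rationalize the expression:
  lim(x→0) (√(4x + 17) - √17)/x = 2·sqrt(17)/17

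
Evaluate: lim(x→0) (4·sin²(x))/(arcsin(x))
This is a 0/0 indeterminate form.

Apply L'Hôpital's rule: differentiate numerator and denominator separately.
  f(x) = 4·sin(x)^2   ⇒   f'(x) = 8·sin(x)·cos(x)
  g(x) = asin(x)   ⇒   g'(x) = 1/sqrt(1 - x^2)
  lim(x→0) f'(x)/g'(x) = lim(x→0) (8·sin(x)·cos(x))/(1/sqrt(1 - x^2))
  = 0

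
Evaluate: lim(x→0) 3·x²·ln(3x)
This is a 0·∞ indeterminate form.

Rewrite 0·∞ as a quotient (0/0 or ∞/∞ form), then apply L'Hôpital's rule:
  lim(x→0) 3·x²·ln(3x) = 0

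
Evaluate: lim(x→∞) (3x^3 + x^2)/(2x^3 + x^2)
This is an ∞/∞ indeterminate form.

Apply L'Hôpital's rule: differentiate numerator and denominator separately.
  f(x) = 3·x^3 + x^2   ⇒   f'(x) = 9·x^2 + 2·x
  g(x) = 2·x^3 + x^2   ⇒   g'(x) = 6·x^2 + 2·x
  lim(x→∞) f'(x)/g'(x) = lim(x→∞) (9·x^2 + 2·x)/(6·x^2 + 2·x)
  = 3/2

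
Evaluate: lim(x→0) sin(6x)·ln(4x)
This is a 0·∞ indeterminate form.

Rewrite 0·∞ as a quotient (0/0 or ∞/∞ form), then apply L'Hôpital's rule:
  lim(x→0) sin(6x)·ln(4x) = 0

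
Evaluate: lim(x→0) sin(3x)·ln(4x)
This is a 0·∞ indeterminate form.

Rewrite 0·∞ as a quotient (0/0 or ∞/∞ form), then apply L'Hôpital's rule:
  lim(x→0) sin(3x)·ln(4x) = 0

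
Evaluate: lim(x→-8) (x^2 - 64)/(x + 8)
This is a standard limit.

Factor or rationalize the expression:
  lim(x→-8) (x^2 - 64)/(x + 8) = -16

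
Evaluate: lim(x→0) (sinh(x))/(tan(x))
This is a 0/0 indeterminate form.

Apply L'Hôpital's rule: differentiate numerator and denominator separately.
  f(x) = sinh(x)   ⇒   f'(x) = cosh(x)
  g(x) = tan(x)   ⇒   g'(x) = tan(x)^2 + 1
  lim(x→0) f'(x)/g'(x) = lim(x→0) (cosh(x))/(tan(x)^2 + 1)
  = 1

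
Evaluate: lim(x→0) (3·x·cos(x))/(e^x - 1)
This is a 0/0 indeterminate form.

Apply L'Hôpital's rule: differentiate numerator and denominator separately.
  f(x) = 3·x·cos(x)   ⇒   f'(x) = -3·x·sin(x) + 3·cos(x)
  g(x) = e^(x) - 1   ⇒   g'(x) = e^(x)
  lim(x→0) f'(x)/g'(x) = lim(x→0) (-3·x·sin(x) + 3·cos(x))/(e^(x))
  = 3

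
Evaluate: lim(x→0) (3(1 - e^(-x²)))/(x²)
This is a 0/0 indeterminate form.

Apply L'Hôpital's rule: differentiate numerator and denominator separately.
  f(x) = 3 - 3·e^(-x^2)   ⇒   f'(x) = 6·x·e^(-x^2)
  g(x) = x^2   ⇒   g'(x) = 2·x
  lim(x→0) f'(x)/g'(x) = lim(x→0) (6·x·e^(-x^2))/(2·x)
  = 3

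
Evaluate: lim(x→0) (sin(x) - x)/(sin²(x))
This is a 0/0 indeterminate form.

Apply L'Hôpital's rule: differentiate numerator and denominator separately.
  f(x) = -x + sin(x)   ⇒   f'(x) = cos(x) - 1
  g(x) = sin(x)^2   ⇒   g'(x) = 2·sin(x)·cos(x)
  lim(x→0) f'(x)/g'(x) = lim(x→0) (cos(x) - 1)/(2·sin(x)·cos(x))
  = 0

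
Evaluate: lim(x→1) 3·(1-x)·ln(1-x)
This is a 0·∞ indeterminate form.

Rewrite 0·∞ as a quotient (0/0 or ∞/∞ form), then apply L'Hôpital's rule:
  lim(x→1) 3·(1-x)·ln(1-x) = 0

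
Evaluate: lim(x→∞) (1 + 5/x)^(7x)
This is an exponential indeterminate form.

For exponential indeterminate forms, take the natural log:
  Let L = lim(x→∞) (1 + 5/x)^(7x)
  Then ln(L) = lim(x→∞) [exponent × ln(base)]
  Evaluate using L'Hôpital or standard limits, then exponentiate.
  L = e^(35)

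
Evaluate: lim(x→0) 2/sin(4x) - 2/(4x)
This is an ∞-∞ indeterminate form.

Combine fractions or rationalize to convert ∞-∞ to 0/0 form:
  lim(x→0) 2/sin(4x) - 2/(4x) = 0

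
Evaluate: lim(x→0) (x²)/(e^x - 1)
This is a 0/0 indeterminate form.

Apply L'Hôpital's rule: differentiate numerator and denominator separately.
  f(x) = x^2   ⇒   f'(x) = 2·x
  g(x) = e^(x) - 1   ⇒   g'(x) = e^(x)
  lim(x→0) f'(x)/g'(x) = lim(x→0) (2·x)/(e^(x))
  = 0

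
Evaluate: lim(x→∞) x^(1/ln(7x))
This is an exponential indeterminate form.

For exponential indeterminate forms, take the natural log:
  Let L = lim(x→∞) x^(1/ln(7x))
  Then ln(L) = lim(x→∞) [exponent × ln(base)]
  Evaluate using L'Hôpital or standard limits, then exponentiate.
  L = e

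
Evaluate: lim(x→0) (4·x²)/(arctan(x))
This is a 0/0 indeterminate form.

Apply L'Hôpital's rule: differentiate numerator and denominator separately.
  f(x) = 4·x^2   ⇒   f'(x) = 8·x
  g(x) = atan(x)   ⇒   g'(x) = 1/(x^2 + 1)
  lim(x→0) f'(x)/g'(x) = lim(x→0) (8·x)/(1/(x^2 + 1))
  = 0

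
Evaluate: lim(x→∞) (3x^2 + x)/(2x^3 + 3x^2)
This is an ∞/∞ indeterminate form.

Apply L'Hôpital's rule: differentiate numerator and denominator separately.
  f(x) = 3·x^2 + x   ⇒   f'(x) = 6·x + 1
  g(x) = 2·x^3 + 3·x^2   ⇒   g'(x) = 6·x^2 + 6·x
  lim(x→∞) f'(x)/g'(x) = lim(x→∞) (6·x + 1)/(6·x^2 + 6·x)
  = 0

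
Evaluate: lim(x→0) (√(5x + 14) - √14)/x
This is a standard limit.

Factor or rationalize the expression:
  lim(x→0) (√(5x + 14) - √14)/x = 5·sqrt(14)/28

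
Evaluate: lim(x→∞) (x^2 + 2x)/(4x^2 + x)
This is an ∞/∞ indeterminate form.

Apply L'Hôpital's rule: differentiate numerator and denominator separately.
  f(x) = x^2 + 2·x   ⇒   f'(x) = 2·x + 2
  g(x) = 4·x^2 + x   ⇒   g'(x) = 8·x + 1
  lim(x→∞) f'(x)/g'(x) = lim(x→∞) (2·x + 2)/(8·x + 1)
  = 1/4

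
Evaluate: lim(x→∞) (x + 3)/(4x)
This is an ∞/∞ indeterminate form.

Apply L'Hôpital's rule: differentiate numerator and denominator separately.
  f(x) = x + 3   ⇒   f'(x) = 1
  g(x) = 4·x   ⇒   g'(x) = 4
  lim(x→∞) f'(x)/g'(x) = lim(x→∞) (1)/(4)
  = 1/4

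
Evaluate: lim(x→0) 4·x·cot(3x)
This is a 0·∞ indeterminate form.

Rewrite 0·∞ as a quotient (0/0 or ∞/∞ form), then apply L'Hôpital's rule:
  lim(x→0) 4·x·cot(3x) = 4/3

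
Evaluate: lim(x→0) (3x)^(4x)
This is an exponential indeterminate form.

For exponential indeterminate forms, take the natural log:
  Let L = lim(x→0) (3x)^(4x)
  Then ln(L) = lim(x→0) [exponent × ln(base)]
  Evaluate using L'Hôpital or standard limits, then exponentiate.
  L = 1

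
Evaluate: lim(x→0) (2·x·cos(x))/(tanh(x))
This is a 0/0 indeterminate form.

Apply L'Hôpital's rule: differentiate numerator and denominator separately.
  f(x) = 2·x·cos(x)   ⇒   f'(x) = -2·x·sin(x) + 2·cos(x)
  g(x) = tanh(x)   ⇒   g'(x) = 1 - tanh(x)^2
  lim(x→0) f'(x)/g'(x) = lim(x→0) (-2·x·sin(x) + 2·cos(x))/(1 - tanh(x)^2)
  = 2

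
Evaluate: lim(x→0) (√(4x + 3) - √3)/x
This is a standard limit.

Factor or rationalize the expression:
  lim(x→0) (√(4x + 3) - √3)/x = 2·sqrt(3)/3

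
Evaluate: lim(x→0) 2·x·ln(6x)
This is a 0·∞ indeterminate form.

Rewrite 0·∞ as a quotient (0/0 or ∞/∞ form), then apply L'Hôpital's rule:
  lim(x→0) 2·x·ln(6x) = 0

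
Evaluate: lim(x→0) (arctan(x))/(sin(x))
This is a 0/0 indeterminate form.

Apply L'Hôpital's rule: differentiate numerator and denominator separately.
  f(x) = atan(x)   ⇒   f'(x) = 1/(x^2 + 1)
  g(x) = sin(x)   ⇒   g'(x) = cos(x)
  lim(x→0) f'(x)/g'(x) = lim(x→0) (1/(x^2 + 1))/(cos(x))
  = 1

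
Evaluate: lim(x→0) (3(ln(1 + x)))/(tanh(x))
This is a 0/0 indeterminate form.

Apply L'Hôpital's rule: differentiate numerator and denominator separately.
  f(x) = 3·ln(x + 1)   ⇒   f'(x) = 3/(x + 1)
  g(x) = tanh(x)   ⇒   g'(x) = 1 - tanh(x)^2
  lim(x→0) f'(x)/g'(x) = lim(x→0) (3/(x + 1))/(1 - tanh(x)^2)
  = 3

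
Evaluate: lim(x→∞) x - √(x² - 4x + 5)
This is an ∞-∞ indeterminate form.

Combine fractions or rationalize to convert ∞-∞ to 0/0 form:
  lim(x→∞) x - √(x² - 4x + 5) = 2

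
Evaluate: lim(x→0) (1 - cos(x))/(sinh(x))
This is a 0/0 indeterminate form.

Apply L'Hôpital's rule: differentiate numerator and denominator separately.
  f(x) = 1 - cos(x)   ⇒   f'(x) = sin(x)
  g(x) = sinh(x)   ⇒   g'(x) = cosh(x)
  lim(x→0) f'(x)/g'(x) = lim(x→0) (sin(x))/(cosh(x))
  = 0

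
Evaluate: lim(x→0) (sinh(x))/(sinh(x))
This is a 0/0 indeterminate form.

Apply L'Hôpital's rule: differentiate numerator and denominator separately.
  f(x) = sinh(x)   ⇒   f'(x) = cosh(x)
  g(x) = sinh(x)   ⇒   g'(x) = cosh(x)
  lim(x→0) f'(x)/g'(x) = lim(x→0) (cosh(x))/(cosh(x))
  = 1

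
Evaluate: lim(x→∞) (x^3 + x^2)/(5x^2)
This is an ∞/∞ indeterminate form.

Apply L'Hôpital's rule: differentiate numerator and denominator separately.
  f(x) = x^3 + x^2   ⇒   f'(x) = 3·x^2 + 2·x
  g(x) = 5·x^2   ⇒   g'(x) = 10·x
  lim(x→∞) f'(x)/g'(x) = lim(x→∞) (3·x^2 + 2·x)/(10·x)
  = ∞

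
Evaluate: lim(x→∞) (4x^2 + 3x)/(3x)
This is an ∞/∞ indeterminate form.

Apply L'Hôpital's rule: differentiate numerator and denominator separately.
  f(x) = 4·x^2 + 3·x   ⇒   f'(x) = 8·x + 3
  g(x) = 3·x   ⇒   g'(x) = 3
  lim(x→∞) f'(x)/g'(x) = lim(x→∞) (8·x + 3)/(3)
  = ∞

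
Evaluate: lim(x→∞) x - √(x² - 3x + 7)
This is an ∞-∞ indeterminate form.

Combine fractions or rationalize to convert ∞-∞ to 0/0 form:
  lim(x→∞) x - √(x² - 3x + 7) = 3/2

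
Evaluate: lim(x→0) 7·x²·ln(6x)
This is a 0·∞ indeterminate form.

Rewrite 0·∞ as a quotient (0/0 or ∞/∞ form), then apply L'Hôpital's rule:
  lim(x→0) 7·x²·ln(6x) = 0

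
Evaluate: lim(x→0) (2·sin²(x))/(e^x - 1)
This is a 0/0 indeterminate form.

Apply L'Hôpital's rule: differentiate numerator and denominator separately.
  f(x) = 2·sin(x)^2   ⇒   f'(x) = 4·sin(x)·cos(x)
  g(x) = e^(x) - 1   ⇒   g'(x) = e^(x)
  lim(x→0) f'(x)/g'(x) = lim(x→0) (4·sin(x)·cos(x))/(e^(x))
  = 0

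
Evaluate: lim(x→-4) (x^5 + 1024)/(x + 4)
This is a standard limit.

Factor or rationalize the expression:
  lim(x→-4) (x^5 + 1024)/(x + 4) = 1280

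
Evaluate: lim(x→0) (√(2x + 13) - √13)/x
This is a standard limit.

Factor or rationalize the expression:
  lim(x→0) (√(2x + 13) - √13)/x = sqrt(13)/13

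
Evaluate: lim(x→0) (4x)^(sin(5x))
This is an exponential indeterminate form.

For exponential indeterminate forms, take the natural log:
  Let L = lim(x→0) (4x)^(sin(5x))
  Then ln(L) = lim(x→0) [exponent × ln(base)]
  Evaluate using L'Hôpital or standard limits, then exponentiate.
  L = 1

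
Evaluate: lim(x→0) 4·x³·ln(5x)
This is a 0·∞ indeterminate form.

Rewrite 0·∞ as a quotient (0/0 or ∞/∞ form), then apply L'Hôpital's rule:
  lim(x→0) 4·x³·ln(5x) = 0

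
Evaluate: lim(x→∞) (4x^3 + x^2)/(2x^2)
This is an ∞/∞ indeterminate form.

Apply L'Hôpital's rule: differentiate numerator and denominator separately.
  f(x) = 4·x^3 + x^2   ⇒   f'(x) = 12·x^2 + 2·x
  g(x) = 2·x^2   ⇒   g'(x) = 4·x
  lim(x→∞) f'(x)/g'(x) = lim(x→∞) (12·x^2 + 2·x)/(4·x)
  = ∞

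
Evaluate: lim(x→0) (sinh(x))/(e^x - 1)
This is a 0/0 indeterminate form.

Apply L'Hôpital's rule: differentiate numerator and denominator separately.
  f(x) = sinh(x)   ⇒   f'(x) = cosh(x)
  g(x) = e^(x) - 1   ⇒   g'(x) = e^(x)
  lim(x→0) f'(x)/g'(x) = lim(x→0) (cosh(x))/(e^(x))
  = 1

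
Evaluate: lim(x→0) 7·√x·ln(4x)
This is a 0·∞ indeterminate form.

Rewrite 0·∞ as a quotient (0/0 or ∞/∞ form), then apply L'Hôpital's rule:
  lim(x→0) 7·√x·ln(4x) = 0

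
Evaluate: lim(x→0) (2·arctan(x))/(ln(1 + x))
This is a 0/0 indeterminate form.

Apply L'Hôpital's rule: differentiate numerator and denominator separately.
  f(x) = 2·atan(x)   ⇒   f'(x) = 2/(x^2 + 1)
  g(x) = ln(x + 1)   ⇒   g'(x) = 1/(x + 1)
  lim(x→0) f'(x)/g'(x) = lim(x→0) (2/(x^2 + 1))/(1/(x + 1))
  = 2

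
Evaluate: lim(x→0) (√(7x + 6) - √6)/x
This is a standard limit.

Factor or rationalize the expression:
  lim(x→0) (√(7x + 6) - √6)/x = 7·sqrt(6)/12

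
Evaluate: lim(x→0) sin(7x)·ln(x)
This is a 0·∞ indeterminate form.

Rewrite 0·∞ as a quotient (0/0 or ∞/∞ form), then apply L'Hôpital's rule:
  lim(x→0) sin(7x)·ln(x) = 0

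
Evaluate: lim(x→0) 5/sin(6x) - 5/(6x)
This is an ∞-∞ indeterminate form.

Combine fractions or rationalize to convert ∞-∞ to 0/0 form:
  lim(x→0) 5/sin(6x) - 5/(6x) = 0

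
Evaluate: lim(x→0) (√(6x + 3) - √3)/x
This is a standard limit.

Factor or rationalize the expression:
  lim(x→0) (√(6x + 3) - √3)/x = sqrt(3)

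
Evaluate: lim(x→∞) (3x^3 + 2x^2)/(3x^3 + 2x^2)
This is an ∞/∞ indeterminate form.

Apply L'Hôpital's rule: differentiate numerator and denominator separately.
  f(x) = 3·x^3 + 2·x^2   ⇒   f'(x) = 9·x^2 + 4·x
  g(x) = 3·x^3 + 2·x^2   ⇒   g'(x) = 9·x^2 + 4·x
  lim(x→∞) f'(x)/g'(x) = lim(x→∞) (9·x^2 + 4·x)/(9·x^2 + 4·x)
  = 1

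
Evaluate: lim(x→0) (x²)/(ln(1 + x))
This is a 0/0 indeterminate form.

Apply L'Hôpital's rule: differentiate numerator and denominator separately.
  f(x) = x^2   ⇒   f'(x) = 2·x
  g(x) = ln(x + 1)   ⇒   g'(x) = 1/(x + 1)
  lim(x→0) f'(x)/g'(x) = lim(x→0) (2·x)/(1/(x + 1))
  = 0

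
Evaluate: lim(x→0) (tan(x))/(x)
This is a 0/0 indeterminate form.

Apply L'Hôpital's rule: differentiate numerator and denominator separately.
  f(x) = tan(x)   ⇒   f'(x) = tan(x)^2 + 1
  g(x) = x   ⇒   g'(x) = 1
  lim(x→0) f'(x)/g'(x) = lim(x→0) (tan(x)^2 + 1)/(1)
  = 1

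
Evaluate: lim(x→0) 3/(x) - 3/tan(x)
This is an ∞-∞ indeterminate form.

Combine fractions or rationalize to convert ∞-∞ to 0/0 form:
  lim(x→0) 3/(x) - 3/tan(x) = 0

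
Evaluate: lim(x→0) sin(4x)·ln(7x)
This is a 0·∞ indeterminate form.

Rewrite 0·∞ as a quotient (0/0 or ∞/∞ form), then apply L'Hôpital's rule:
  lim(x→0) sin(4x)·ln(7x) = 0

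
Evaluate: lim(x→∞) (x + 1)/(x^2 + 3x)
This is an ∞/∞ indeterminate form.

Apply L'Hôpital's rule: differentiate numerator and denominator separately.
  f(x) = x + 1   ⇒   f'(x) = 1
  g(x) = x^2 + 3·x   ⇒   g'(x) = 2·x + 3
  lim(x→∞) f'(x)/g'(x) = lim(x→∞) (1)/(2·x + 3)
  = 0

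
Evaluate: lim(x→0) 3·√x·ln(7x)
This is a 0·∞ indeterminate form.

Rewrite 0·∞ as a quotient (0/0 or ∞/∞ form), then apply L'Hôpital's rule:
  lim(x→0) 3·√x·ln(7x) = 0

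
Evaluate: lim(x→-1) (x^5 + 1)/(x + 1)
This is a standard limit.

Factor or rationalize the expression:
  lim(x→-1) (x^5 + 1)/(x + 1) = 5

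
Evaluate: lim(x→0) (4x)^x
This is an exponential indeterminate form.

For exponential indeterminate forms, take the natural log:
  Let L = lim(x→0) (4x)^x
  Then ln(L) = lim(x→0) [exponent × ln(base)]
  Evaluate using L'Hôpital or standard limits, then exponentiate.
  L = 1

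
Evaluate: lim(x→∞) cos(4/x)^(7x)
This is an exponential indeterminate form.

For exponential indeterminate forms, take the natural log:
  Let L = lim(x→∞) cos(4/x)^(7x)
  Then ln(L) = lim(x→∞) [exponent × ln(base)]
  Evaluate using L'Hôpital or standard limits, then exponentiate.
  L = 1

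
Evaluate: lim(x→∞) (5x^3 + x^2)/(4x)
This is an ∞/∞ indeterminate form.

Apply L'Hôpital's rule: differentiate numerator and denominator separately.
  f(x) = 5·x^3 + x^2   ⇒   f'(x) = 15·x^2 + 2·x
  g(x) = 4·x   ⇒   g'(x) = 4
  lim(x→∞) f'(x)/g'(x) = lim(x→∞) (15·x^2 + 2·x)/(4)
  = ∞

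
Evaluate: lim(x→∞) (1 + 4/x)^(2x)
This is an exponential indeterminate form.

For exponential indeterminate forms, take the natural log:
  Let L = lim(x→∞) (1 + 4/x)^(2x)
  Then ln(L) = lim(x→∞) [exponent × ln(base)]
  Evaluate using L'Hôpital or standard limits, then exponentiate.
  L = e^(8)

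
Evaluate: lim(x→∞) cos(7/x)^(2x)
This is an exponential indeterminate form.

For exponential indeterminate forms, take the natural log:
  Let L = lim(x→∞) cos(7/x)^(2x)
  Then ln(L) = lim(x→∞) [exponent × ln(base)]
  Evaluate using L'Hôpital or standard limits, then exponentiate.
  L = 1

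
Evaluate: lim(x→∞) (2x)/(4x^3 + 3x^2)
This is an ∞/∞ indeterminate form.

Apply L'Hôpital's rule: differentiate numerator and denominator separately.
  f(x) = 2·x   ⇒   f'(x) = 2
  g(x) = 4·x^3 + 3·x^2   ⇒   g'(x) = 12·x^2 + 6·x
  lim(x→∞) f'(x)/g'(x) = lim(x→∞) (2)/(12·x^2 + 6·x)
  = 0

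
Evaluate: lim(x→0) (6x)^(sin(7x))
This is an exponential indeterminate form.

For exponential indeterminate forms, take the natural log:
  Let L = lim(x→0) (6x)^(sin(7x))
  Then ln(L) = lim(x→0) [exponent × ln(base)]
  Evaluate using L'Hôpital or standard limits, then exponentiate.
  L = 1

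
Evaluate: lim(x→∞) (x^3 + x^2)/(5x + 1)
This is an ∞/∞ indeterminate form.

Apply L'Hôpital's rule: differentiate numerator and denominator separately.
  f(x) = x^3 + x^2   ⇒   f'(x) = 3·x^2 + 2·x
  g(x) = 5·x + 1   ⇒   g'(x) = 5
  lim(x→∞) f'(x)/g'(x) = lim(x→∞) (3·x^2 + 2·x)/(5)
  = ∞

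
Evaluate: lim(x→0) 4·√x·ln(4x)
This is a 0·∞ indeterminate form.

Rewrite 0·∞ as a quotient (0/0 or ∞/∞ form), then apply L'Hôpital's rule:
  lim(x→0) 4·√x·ln(4x) = 0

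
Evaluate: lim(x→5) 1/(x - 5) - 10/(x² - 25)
This is an ∞-∞ indeterminate form.

Combine fractions or rationalize to convert ∞-∞ to 0/0 form:
  lim(x→5) 1/(x - 5) - 10/(x² - 25) = 1/10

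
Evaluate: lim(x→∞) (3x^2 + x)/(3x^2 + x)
This is an ∞/∞ indeterminate form.

Apply L'Hôpital's rule: differentiate numerator and denominator separately.
  f(x) = 3·x^2 + x   ⇒   f'(x) = 6·x + 1
  g(x) = 3·x^2 + x   ⇒   g'(x) = 6·x + 1
  lim(x→∞) f'(x)/g'(x) = lim(x→∞) (6·x + 1)/(6·x + 1)
  = 1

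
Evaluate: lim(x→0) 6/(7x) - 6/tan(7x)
This is an ∞-∞ indeterminate form.

Combine fractions or rationalize to convert ∞-∞ to 0/0 form:
  lim(x→0) 6/(7x) - 6/tan(7x) = 0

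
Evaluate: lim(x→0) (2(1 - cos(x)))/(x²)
This is a 0/0 indeterminate form.

Apply L'Hôpital's rule: differentiate numerator and denominator separately.
  f(x) = 2 - 2·cos(x)   ⇒   f'(x) = 2·sin(x)
  g(x) = x^2   ⇒   g'(x) = 2·x
  lim(x→0) f'(x)/g'(x) = lim(x→0) (2·sin(x))/(2·x)
  = 1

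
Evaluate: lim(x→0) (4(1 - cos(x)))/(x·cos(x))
This is a 0/0 indeterminate form.

Apply L'Hôpital's rule: differentiate numerator and denominator separately.
  f(x) = 4 - 4·cos(x)   ⇒   f'(x) = 4·sin(x)
  g(x) = x·cos(x)   ⇒   g'(x) = -x·sin(x) + cos(x)
  lim(x→0) f'(x)/g'(x) = lim(x→0) (4·sin(x))/(-x·sin(x) + cos(x))
  = 0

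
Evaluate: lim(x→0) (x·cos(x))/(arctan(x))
This is a 0/0 indeterminate form.

Apply L'Hôpital's rule: differentiate numerator and denominator separately.
  f(x) = x·cos(x)   ⇒   f'(x) = -x·sin(x) + cos(x)
  g(x) = atan(x)   ⇒   g'(x) = 1/(x^2 + 1)
  lim(x→0) f'(x)/g'(x) = lim(x→0) (-x·sin(x) + cos(x))/(1/(x^2 + 1))
  = 1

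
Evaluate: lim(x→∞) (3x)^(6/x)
This is an exponential indeterminate form.

For exponential indeterminate forms, take the natural log:
  Let L = lim(x→∞) (3x)^(6/x)
  Then ln(L) = lim(x→∞) [exponent × ln(base)]
  Evaluate using L'Hôpital or standard limits, then exponentiate.
  L = 1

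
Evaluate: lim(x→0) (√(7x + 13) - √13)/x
This is a standard limit.

Factor or rationalize the expression:
  lim(x→0) (√(7x + 13) - √13)/x = 7·sqrt(13)/26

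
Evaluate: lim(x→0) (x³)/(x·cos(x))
This is a 0/0 indeterminate form.

Apply L'Hôpital's rule: differentiate numerator and denominator separately.
  f(x) = x^3   ⇒   f'(x) = 3·x^2
  g(x) = x·cos(x)   ⇒   g'(x) = -x·sin(x) + cos(x)
  lim(x→0) f'(x)/g'(x) = lim(x→0) (3·x^2)/(-x·sin(x) + cos(x))
  = 0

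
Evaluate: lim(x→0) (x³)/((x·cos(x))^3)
This is a 0/0 indeterminate form.

Apply L'Hôpital's rule: differentiate numerator and denominator separately.
  f(x) = x^3   ⇒   f'(x) = 3·x^2
  g(x) = x^3·cos(x)^3   ⇒   g'(x) = -3·x^3·sin(x)·cos(x)^2 + 3·x^2·cos(x)^3
  lim(x→0) f'(x)/g'(x) = lim(x→0) (3·x^2)/(-3·x^3·sin(x)·cos(x)^2 + 3·x^2·cos(x)^3)
  = 1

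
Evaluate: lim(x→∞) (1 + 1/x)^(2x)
This is an exponential indeterminate form.

For exponential indeterminate forms, take the natural log:
  Let L = lim(x→∞) (1 + 1/x)^(2x)
  Then ln(L) = lim(x→∞) [exponent × ln(base)]
  Evaluate using L'Hôpital or standard limits, then exponentiate.
  L = e²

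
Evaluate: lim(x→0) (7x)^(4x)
This is an exponential indeterminate form.

For exponential indeterminate forms, take the natural log:
  Let L = lim(x→0) (7x)^(4x)
  Then ln(L) = lim(x→0) [exponent × ln(base)]
  Evaluate using L'Hôpital or standard limits, then exponentiate.
  L = 1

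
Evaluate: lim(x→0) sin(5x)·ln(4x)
This is a 0·∞ indeterminate form.

Rewrite 0·∞ as a quotient (0/0 or ∞/∞ form), then apply L'Hôpital's rule:
  lim(x→0) sin(5x)·ln(4x) = 0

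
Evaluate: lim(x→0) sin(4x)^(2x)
This is an exponential indeterminate form.

For exponential indeterminate forms, take the natural log:
  Let L = lim(x→0) sin(4x)^(2x)
  Then ln(L) = lim(x→0) [exponent × ln(base)]
  Evaluate using L'Hôpital or standard limits, then exponentiate.
  L = 1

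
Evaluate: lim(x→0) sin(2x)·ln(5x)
This is a 0·∞ indeterminate form.

Rewrite 0·∞ as a quotient (0/0 or ∞/∞ form), then apply L'Hôpital's rule:
  lim(x→0) sin(2x)·ln(5x) = 0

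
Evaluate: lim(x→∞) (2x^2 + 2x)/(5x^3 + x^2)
This is an ∞/∞ indeterminate form.

Apply L'Hôpital's rule: differentiate numerator and denominator separately.
  f(x) = 2·x^2 + 2·x   ⇒   f'(x) = 4·x + 2
  g(x) = 5·x^3 + x^2   ⇒   g'(x) = 15·x^2 + 2·x
  lim(x→∞) f'(x)/g'(x) = lim(x→∞) (4·x + 2)/(15·x^2 + 2·x)
  = 0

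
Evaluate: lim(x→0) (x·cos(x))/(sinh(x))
This is a 0/0 indeterminate form.

Apply L'Hôpital's rule: differentiate numerator and denominator separately.
  f(x) = x·cos(x)   ⇒   f'(x) = -x·sin(x) + cos(x)
  g(x) = sinh(x)   ⇒   g'(x) = cosh(x)
  lim(x→0) f'(x)/g'(x) = lim(x→0) (-x·sin(x) + cos(x))/(cosh(x))
  = 1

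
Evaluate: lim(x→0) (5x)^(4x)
This is an exponential indeterminate form.

For exponential indeterminate forms, take the natural log:
  Let L = lim(x→0) (5x)^(4x)
  Then ln(L) = lim(x→0) [exponent × ln(base)]
  Evaluate using L'Hôpital or standard limits, then exponentiate.
  L = 1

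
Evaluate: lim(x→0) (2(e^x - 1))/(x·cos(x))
This is a 0/0 indeterminate form.

Apply L'Hôpital's rule: differentiate numerator and denominator separately.
  f(x) = 2·e^(x) - 2   ⇒   f'(x) = 2·e^(x)
  g(x) = x·cos(x)   ⇒   g'(x) = -x·sin(x) + cos(x)
  lim(x→0) f'(x)/g'(x) = lim(x→0) (2·e^(x))/(-x·sin(x) + cos(x))
  = 2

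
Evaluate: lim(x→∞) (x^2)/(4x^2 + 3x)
This is an ∞/∞ indeterminate form.

Apply L'Hôpital's rule: differentiate numerator and denominator separately.
  f(x) = x^2   ⇒   f'(x) = 2·x
  g(x) = 4·x^2 + 3·x   ⇒   g'(x) = 8·x + 3
  lim(x→∞) f'(x)/g'(x) = lim(x→∞) (2·x)/(8·x + 3)
  = 1/4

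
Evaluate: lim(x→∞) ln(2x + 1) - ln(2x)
This is an ∞-∞ indeterminate form.

Combine fractions or rationalize to convert ∞-∞ to 0/0 form:
  lim(x→∞) ln(2x + 1) - ln(2x) = 0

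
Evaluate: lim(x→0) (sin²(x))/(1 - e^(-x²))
This is a 0/0 indeterminate form.

Apply L'Hôpital's rule: differentiate numerator and denominator separately.
  f(x) = sin(x)^2   ⇒   f'(x) = 2·sin(x)·cos(x)
  g(x) = 1 - e^(-x^2)   ⇒   g'(x) = 2·x·e^(-x^2)
  lim(x→0) f'(x)/g'(x) = lim(x→0) (2·sin(x)·cos(x))/(2·x·e^(-x^2))
  = 1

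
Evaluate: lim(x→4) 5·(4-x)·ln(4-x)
This is a 0·∞ indeterminate form.

Rewrite 0·∞ as a quotient (0/0 or ∞/∞ form), then apply L'Hôpital's rule:
  lim(x→4) 5·(4-x)·ln(4-x) = 0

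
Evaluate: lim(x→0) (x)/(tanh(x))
This is a 0/0 indeterminate form.

Apply L'Hôpital's rule: differentiate numerator and denominator separately.
  f(x) = x   ⇒   f'(x) = 1
  g(x) = tanh(x)   ⇒   g'(x) = 1 - tanh(x)^2
  lim(x→0) f'(x)/g'(x) = lim(x→0) (1)/(1 - tanh(x)^2)
  = 1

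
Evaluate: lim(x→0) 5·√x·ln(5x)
This is a 0·∞ indeterminate form.

Rewrite 0·∞ as a quotient (0/0 or ∞/∞ form), then apply L'Hôpital's rule:
  lim(x→0) 5·√x·ln(5x) = 0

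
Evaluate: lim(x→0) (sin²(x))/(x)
This is a 0/0 indeterminate form.

Apply L'Hôpital's rule: differentiate numerator and denominator separately.
  f(x) = sin(x)^2   ⇒   f'(x) = 2·sin(x)·cos(x)
  g(x) = x   ⇒   g'(x) = 1
  lim(x→0) f'(x)/g'(x) = lim(x→0) (2·sin(x)·cos(x))/(1)
  = 0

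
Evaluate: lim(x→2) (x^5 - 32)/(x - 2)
This is a standard limit.

Factor or rationalize the expression:
  lim(x→2) (x^5 - 32)/(x - 2) = 80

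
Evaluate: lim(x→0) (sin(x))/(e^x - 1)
This is a 0/0 indeterminate form.

Apply L'Hôpital's rule: differentiate numerator and denominator separately.
  f(x) = sin(x)   ⇒   f'(x) = cos(x)
  g(x) = e^(x) - 1   ⇒   g'(x) = e^(x)
  lim(x→0) f'(x)/g'(x) = lim(x→0) (cos(x))/(e^(x))
  = 1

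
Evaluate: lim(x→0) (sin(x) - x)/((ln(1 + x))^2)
This is a 0/0 indeterminate form.

Apply L'Hôpital's rule: differentiate numerator and denominator separately.
  f(x) = -x + sin(x)   ⇒   f'(x) = cos(x) - 1
  g(x) = ln(x + 1)^2   ⇒   g'(x) = 2·ln(x + 1)/(x + 1)
  lim(x→0) f'(x)/g'(x) = lim(x→0) (cos(x) - 1)/(2·ln(x + 1)/(x + 1))
  = 0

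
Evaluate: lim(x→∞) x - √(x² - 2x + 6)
This is an ∞-∞ indeterminate form.

Combine fractions or rationalize to convert ∞-∞ to 0/0 form:
  lim(x→∞) x - √(x² - 2x + 6) = 1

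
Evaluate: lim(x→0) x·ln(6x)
This is a 0·∞ indeterminate form.

Rewrite 0·∞ as a quotient (0/0 or ∞/∞ form), then apply L'Hôpital's rule:
  lim(x→0) x·ln(6x) = 0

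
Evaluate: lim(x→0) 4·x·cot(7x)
This is a 0·∞ indeterminate form.

Rewrite 0·∞ as a quotient (0/0 or ∞/∞ form), then apply L'Hôpital's rule:
  lim(x→0) 4·x·cot(7x) = 4/7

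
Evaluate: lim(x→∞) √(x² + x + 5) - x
This is an ∞-∞ indeterminate form.

Combine fractions or rationalize to convert ∞-∞ to 0/0 form:
  lim(x→∞) √(x² + x + 5) - x = 1/2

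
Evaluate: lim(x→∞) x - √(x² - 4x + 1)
This is an ∞-∞ indeterminate form.

Combine fractions or rationalize to convert ∞-∞ to 0/0 form:
  lim(x→∞) x - √(x² - 4x + 1) = 2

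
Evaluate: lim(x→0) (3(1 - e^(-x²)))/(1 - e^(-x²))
This is a 0/0 indeterminate form.

Apply L'Hôpital's rule: differentiate numerator and denominator separately.
  f(x) = 3 - 3·e^(-x^2)   ⇒   f'(x) = 6·x·e^(-x^2)
  g(x) = 1 - e^(-x^2)   ⇒   g'(x) = 2·x·e^(-x^2)
  lim(x→0) f'(x)/g'(x) = lim(x→0) (6·x·e^(-x^2))/(2·x·e^(-x^2))
  = 3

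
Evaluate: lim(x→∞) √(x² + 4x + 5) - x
This is an ∞-∞ indeterminate form.

Combine fractions or rationalize to convert ∞-∞ to 0/0 form:
  lim(x→∞) √(x² + 4x + 5) - x = 2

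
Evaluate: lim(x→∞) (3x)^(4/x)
This is an exponential indeterminate form.

For exponential indeterminate forms, take the natural log:
  Let L = lim(x→∞) (3x)^(4/x)
  Then ln(L) = lim(x→∞) [exponent × ln(base)]
  Evaluate using L'Hôpital or standard limits, then exponentiate.
  L = 1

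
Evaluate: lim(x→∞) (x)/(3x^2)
This is an ∞/∞ indeterminate form.

Apply L'Hôpital's rule: differentiate numerator and denominator separately.
  f(x) = x   ⇒   f'(x) = 1
  g(x) = 3·x^2   ⇒   g'(x) = 6·x
  lim(x→∞) f'(x)/g'(x) = lim(x→∞) (1)/(6·x)
  = 0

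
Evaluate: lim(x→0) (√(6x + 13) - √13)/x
This is a standard limit.

Factor or rationalize the expression:
  lim(x→0) (√(6x + 13) - √13)/x = 3·sqrt(13)/13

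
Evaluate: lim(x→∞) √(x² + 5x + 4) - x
This is an ∞-∞ indeterminate form.

Combine fractions or rationalize to convert ∞-∞ to 0/0 form:
  lim(x→∞) √(x² + 5x + 4) - x = 5/2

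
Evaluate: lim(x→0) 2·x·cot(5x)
This is a 0·∞ indeterminate form.

Rewrite 0·∞ as a quotient (0/0 or ∞/∞ form), then apply L'Hôpital's rule:
  lim(x→0) 2·x·cot(5x) = 2/5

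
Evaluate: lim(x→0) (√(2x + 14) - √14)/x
This is a standard limit.

Factor or rationalize the expression:
  lim(x→0) (√(2x + 14) - √14)/x = sqrt(14)/14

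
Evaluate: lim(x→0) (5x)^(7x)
This is an exponential indeterminate form.

For exponential indeterminate forms, take the natural log:
  Let L = lim(x→0) (5x)^(7x)
  Then ln(L) = lim(x→0) [exponent × ln(base)]
  Evaluate using L'Hôpital or standard limits, then exponentiate.
  L = 1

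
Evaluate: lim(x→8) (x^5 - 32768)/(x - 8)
This is a standard limit.

Factor or rationalize the expression:
  lim(x→8) (x^5 - 32768)/(x - 8) = 20480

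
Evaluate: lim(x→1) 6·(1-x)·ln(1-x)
This is a 0·∞ indeterminate form.

Rewrite 0·∞ as a quotient (0/0 or ∞/∞ form), then apply L'Hôpital's rule:
  lim(x→1) 6·(1-x)·ln(1-x) = 0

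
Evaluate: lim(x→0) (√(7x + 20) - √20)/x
This is a standard limit.

Factor or rationalize the expression:
  lim(x→0) (√(7x + 20) - √20)/x = 7·sqrt(5)/20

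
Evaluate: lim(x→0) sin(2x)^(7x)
This is an exponential indeterminate form.

For exponential indeterminate forms, take the natural log:
  Let L = lim(x→0) sin(2x)^(7x)
  Then ln(L) = lim(x→0) [exponent × ln(base)]
  Evaluate using L'Hôpital or standard limits, then exponentiate.
  L = 1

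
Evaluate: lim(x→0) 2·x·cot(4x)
This is a 0·∞ indeterminate form.

Rewrite 0·∞ as a quotient (0/0 or ∞/∞ form), then apply L'Hôpital's rule:
  lim(x→0) 2·x·cot(4x) = 1/2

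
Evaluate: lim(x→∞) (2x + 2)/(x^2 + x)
This is an ∞/∞ indeterminate form.

Apply L'Hôpital's rule: differentiate numerator and denominator separately.
  f(x) = 2·x + 2   ⇒   f'(x) = 2
  g(x) = x^2 + x   ⇒   g'(x) = 2·x + 1
  lim(x→∞) f'(x)/g'(x) = lim(x→∞) (2)/(2·x + 1)
  = 0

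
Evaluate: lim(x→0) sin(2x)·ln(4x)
This is a 0·∞ indeterminate form.

Rewrite 0·∞ as a quotient (0/0 or ∞/∞ form), then apply L'Hôpital's rule:
  lim(x→0) sin(2x)·ln(4x) = 0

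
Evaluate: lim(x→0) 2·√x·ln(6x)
This is a 0·∞ indeterminate form.

Rewrite 0·∞ as a quotient (0/0 or ∞/∞ form), then apply L'Hôpital's rule:
  lim(x→0) 2·√x·ln(6x) = 0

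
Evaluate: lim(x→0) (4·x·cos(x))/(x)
This is a 0/0 indeterminate form.

Apply L'Hôpital's rule: differentiate numerator and denominator separately.
  f(x) = 4·x·cos(x)   ⇒   f'(x) = -4·x·sin(x) + 4·cos(x)
  g(x) = x   ⇒   g'(x) = 1
  lim(x→0) f'(x)/g'(x) = lim(x→0) (-4·x·sin(x) + 4·cos(x))/(1)
  = 4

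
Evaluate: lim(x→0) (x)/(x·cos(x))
This is a 0/0 indeterminate form.

Apply L'Hôpital's rule: differentiate numerator and denominator separately.
  f(x) = x   ⇒   f'(x) = 1
  g(x) = x·cos(x)   ⇒   g'(x) = -x·sin(x) + cos(x)
  lim(x→0) f'(x)/g'(x) = lim(x→0) (1)/(-x·sin(x) + cos(x))
  = 1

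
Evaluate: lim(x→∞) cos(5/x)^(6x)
This is an exponential indeterminate form.

For exponential indeterminate forms, take the natural log:
  Let L = lim(x→∞) cos(5/x)^(6x)
  Then ln(L) = lim(x→∞) [exponent × ln(base)]
  Evaluate using L'Hôpital or standard limits, then exponentiate.
  L = 1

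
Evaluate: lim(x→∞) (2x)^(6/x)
This is an exponential indeterminate form.

For exponential indeterminate forms, take the natural log:
  Let L = lim(x→∞) (2x)^(6/x)
  Then ln(L) = lim(x→∞) [exponent × ln(base)]
  Evaluate using L'Hôpital or standard limits, then exponentiate.
  L = 1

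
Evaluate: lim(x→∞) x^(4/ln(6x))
This is an exponential indeterminate form.

For exponential indeterminate forms, take the natural log:
  Let L = lim(x→∞) x^(4/ln(6x))
  Then ln(L) = lim(x→∞) [exponent × ln(base)]
  Evaluate using L'Hôpital or standard limits, then exponentiate.
  L = e^(4)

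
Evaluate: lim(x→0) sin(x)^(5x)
This is an exponential indeterminate form.

For exponential indeterminate forms, take the natural log:
  Let L = lim(x→0) sin(x)^(5x)
  Then ln(L) = lim(x→0) [exponent × ln(base)]
  Evaluate using L'Hôpital or standard limits, then exponentiate.
  L = 1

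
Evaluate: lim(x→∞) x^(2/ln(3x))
This is an exponential indeterminate form.

For exponential indeterminate forms, take the natural log:
  Let L = lim(x→∞) x^(2/ln(3x))
  Then ln(L) = lim(x→∞) [exponent × ln(base)]
  Evaluate using L'Hôpital or standard limits, then exponentiate.
  L = e²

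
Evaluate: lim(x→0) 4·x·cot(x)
This is a 0·∞ indeterminate form.

Rewrite 0·∞ as a quotient (0/0 or ∞/∞ form), then apply L'Hôpital's rule:
  lim(x→0) 4·x·cot(x) = 4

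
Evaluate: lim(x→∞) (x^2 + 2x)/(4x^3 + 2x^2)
This is an ∞/∞ indeterminate form.

Apply L'Hôpital's rule: differentiate numerator and denominator separately.
  f(x) = x^2 + 2·x   ⇒   f'(x) = 2·x + 2
  g(x) = 4·x^3 + 2·x^2   ⇒   g'(x) = 12·x^2 + 4·x
  lim(x→∞) f'(x)/g'(x) = lim(x→∞) (2·x + 2)/(12·x^2 + 4·x)
  = 0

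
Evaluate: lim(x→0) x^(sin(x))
This is an exponential indeterminate form.

For exponential indeterminate forms, take the natural log:
  Let L = lim(x→0) x^(sin(x))
  Then ln(L) = lim(x→0) [exponent × ln(base)]
  Evaluate using L'Hôpital or standard limits, then exponentiate.
  L = 1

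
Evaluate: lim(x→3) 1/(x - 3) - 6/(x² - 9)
This is an ∞-∞ indeterminate form.

Combine fractions or rationalize to convert ∞-∞ to 0/0 form:
  lim(x→3) 1/(x - 3) - 6/(x² - 9) = 1/6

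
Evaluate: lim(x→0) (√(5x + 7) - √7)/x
This is a standard limit.

Factor or rationalize the expression:
  lim(x→0) (√(5x + 7) - √7)/x = 5·sqrt(7)/14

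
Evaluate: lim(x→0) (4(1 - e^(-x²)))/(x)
This is a 0/0 indeterminate form.

Apply L'Hôpital's rule: differentiate numerator and denominator separately.
  f(x) = 4 - 4·e^(-x^2)   ⇒   f'(x) = 8·x·e^(-x^2)
  g(x) = x   ⇒   g'(x) = 1
  lim(x→0) f'(x)/g'(x) = lim(x→0) (8·x·e^(-x^2))/(1)
  = 0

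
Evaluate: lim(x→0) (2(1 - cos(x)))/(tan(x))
This is a 0/0 indeterminate form.

Apply L'Hôpital's rule: differentiate numerator and denominator separately.
  f(x) = 2 - 2·cos(x)   ⇒   f'(x) = 2·sin(x)
  g(x) = tan(x)   ⇒   g'(x) = tan(x)^2 + 1
  lim(x→0) f'(x)/g'(x) = lim(x→0) (2·sin(x))/(tan(x)^2 + 1)
  = 0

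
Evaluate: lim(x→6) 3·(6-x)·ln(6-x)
This is a 0·∞ indeterminate form.

Rewrite 0·∞ as a quotient (0/0 or ∞/∞ form), then apply L'Hôpital's rule:
  lim(x→6) 3·(6-x)·ln(6-x) = 0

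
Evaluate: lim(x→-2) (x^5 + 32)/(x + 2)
This is a standard limit.

Factor or rationalize the expression:
  lim(x→-2) (x^5 + 32)/(x + 2) = 80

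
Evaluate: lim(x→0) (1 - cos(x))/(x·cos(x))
This is a 0/0 indeterminate form.

Apply L'Hôpital's rule: differentiate numerator and denominator separately.
  f(x) = 1 - cos(x)   ⇒   f'(x) = sin(x)
  g(x) = x·cos(x)   ⇒   g'(x) = -x·sin(x) + cos(x)
  lim(x→0) f'(x)/g'(x) = lim(x→0) (sin(x))/(-x·sin(x) + cos(x))
  = 0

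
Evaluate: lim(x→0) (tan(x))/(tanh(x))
This is a 0/0 indeterminate form.

Apply L'Hôpital's rule: differentiate numerator and denominator separately.
  f(x) = tan(x)   ⇒   f'(x) = tan(x)^2 + 1
  g(x) = tanh(x)   ⇒   g'(x) = 1 - tanh(x)^2
  lim(x→0) f'(x)/g'(x) = lim(x→0) (tan(x)^2 + 1)/(1 - tanh(x)^2)
  = 1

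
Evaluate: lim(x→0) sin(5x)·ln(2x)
This is a 0·∞ indeterminate form.

Rewrite 0·∞ as a quotient (0/0 or ∞/∞ form), then apply L'Hôpital's rule:
  lim(x→0) sin(5x)·ln(2x) = 0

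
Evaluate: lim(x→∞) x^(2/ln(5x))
This is an exponential indeterminate form.

For exponential indeterminate forms, take the natural log:
  Let L = lim(x→∞) x^(2/ln(5x))
  Then ln(L) = lim(x→∞) [exponent × ln(base)]
  Evaluate using L'Hôpital or standard limits, then exponentiate.
  L = e²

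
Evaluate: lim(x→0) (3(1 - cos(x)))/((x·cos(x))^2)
This is a 0/0 indeterminate form.

Apply L'Hôpital's rule: differentiate numerator and denominator separately.
  f(x) = 3 - 3·cos(x)   ⇒   f'(x) = 3·sin(x)
  g(x) = x^2·cos(x)^2   ⇒   g'(x) = -2·x^2·sin(x)·cos(x) + 2·x·cos(x)^2
  lim(x→0) f'(x)/g'(x) = lim(x→0) (3·sin(x))/(-2·x^2·sin(x)·cos(x) + 2·x·cos(x)^2)
  = 3/2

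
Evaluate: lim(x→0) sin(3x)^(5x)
This is an exponential indeterminate form.

For exponential indeterminate forms, take the natural log:
  Let L = lim(x→0) sin(3x)^(5x)
  Then ln(L) = lim(x→0) [exponent × ln(base)]
  Evaluate using L'Hôpital or standard limits, then exponentiate.
  L = 1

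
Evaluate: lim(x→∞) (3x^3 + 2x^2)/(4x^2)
This is an ∞/∞ indeterminate form.

Apply L'Hôpital's rule: differentiate numerator and denominator separately.
  f(x) = 3·x^3 + 2·x^2   ⇒   f'(x) = 9·x^2 + 4·x
  g(x) = 4·x^2   ⇒   g'(x) = 8·x
  lim(x→∞) f'(x)/g'(x) = lim(x→∞) (9·x^2 + 4·x)/(8·x)
  = ∞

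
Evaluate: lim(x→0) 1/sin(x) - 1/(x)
This is an ∞-∞ indeterminate form.

Combine fractions or rationalize to convert ∞-∞ to 0/0 form:
  lim(x→0) 1/sin(x) - 1/(x) = 0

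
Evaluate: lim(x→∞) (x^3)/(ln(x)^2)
This is an ∞/∞ indeterminate form.

Apply L'Hôpital's rule: differentiate numerator and denominator separately.
  f(x) = x^3   ⇒   f'(x) = 3·x^2
  g(x) = ln(x)^2   ⇒   g'(x) = 2·ln(x)/x
  lim(x→∞) f'(x)/g'(x) = lim(x→∞) (3·x^2)/(2·ln(x)/x)
  = ∞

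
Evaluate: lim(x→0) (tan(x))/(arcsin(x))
This is a 0/0 indeterminate form.

Apply L'Hôpital's rule: differentiate numerator and denominator separately.
  f(x) = tan(x)   ⇒   f'(x) = tan(x)^2 + 1
  g(x) = asin(x)   ⇒   g'(x) = 1/sqrt(1 - x^2)
  lim(x→0) f'(x)/g'(x) = lim(x→0) (tan(x)^2 + 1)/(1/sqrt(1 - x^2))
  = 1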